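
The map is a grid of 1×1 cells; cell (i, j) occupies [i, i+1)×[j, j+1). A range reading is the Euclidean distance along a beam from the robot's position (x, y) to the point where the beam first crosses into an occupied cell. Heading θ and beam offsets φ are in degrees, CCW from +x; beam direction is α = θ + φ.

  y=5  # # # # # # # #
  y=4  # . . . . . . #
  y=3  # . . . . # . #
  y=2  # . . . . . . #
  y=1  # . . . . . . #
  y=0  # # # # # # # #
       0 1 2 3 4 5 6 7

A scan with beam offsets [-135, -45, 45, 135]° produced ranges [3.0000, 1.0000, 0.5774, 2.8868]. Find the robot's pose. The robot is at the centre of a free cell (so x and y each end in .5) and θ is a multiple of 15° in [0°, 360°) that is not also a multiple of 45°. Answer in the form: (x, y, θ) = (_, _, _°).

(x, y, θ) = (1.5, 3.5, 165°)

The pose lattice has 23·16 = 368 candidates. Test each by forward raycasting.
  (2.5, 4.5, 285°): beam 1 = 1.0000 ≠ 3.0000 ✗
  (1.5, 3.5, 330°): beam 1 = 0.5176 ≠ 3.0000 ✗
  (2.5, 4.5, 60°): beam 1 = 3.6235 ≠ 3.0000 ✗
  (1.5, 1.5, 345°): beam 1 = 0.5774 ≠ 3.0000 ✗
  …
  (1.5, 3.5, 165°): r_1=3.0000, r_2=1.0000, r_3=0.5774, r_4=2.8868 — all match ✓
Only this pose fits every beam.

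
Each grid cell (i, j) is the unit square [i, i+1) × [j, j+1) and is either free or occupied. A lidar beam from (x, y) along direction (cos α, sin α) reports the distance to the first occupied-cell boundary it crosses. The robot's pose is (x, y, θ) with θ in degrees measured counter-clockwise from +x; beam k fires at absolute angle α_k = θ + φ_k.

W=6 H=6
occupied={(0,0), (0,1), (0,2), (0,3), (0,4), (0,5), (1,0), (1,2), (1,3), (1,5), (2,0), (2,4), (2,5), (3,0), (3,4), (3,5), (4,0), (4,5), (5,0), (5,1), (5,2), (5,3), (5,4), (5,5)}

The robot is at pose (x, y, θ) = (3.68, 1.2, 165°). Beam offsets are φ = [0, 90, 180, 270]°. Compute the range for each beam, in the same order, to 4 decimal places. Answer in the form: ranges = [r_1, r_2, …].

beam 1: φ=0°, α=165°
  d=(-0.9659,0.2588)  start (3,1)  tX=0.7040 tY=3.0910  stride 1/|dx|=1.0353 1/|dy|=3.8637
    cross x-line → (2,1), t=0.7040
    cross x-line → (1,1), t=1.7393
    cross x-line → (0,1), t=2.7745 (wall)
  → r_1 = 2.7745
beam 2: φ=90°, α=255°
  d=(-0.2588,-0.9659)  start (3,1)  tX=2.6273 tY=0.2071  stride 1/|dx|=3.8637 1/|dy|=1.0353
    cross y-line → (3,0), t=0.2071 (wall)
  → r_2 = 0.2071
beam 3: φ=180°, α=345°
  d=(0.9659,-0.2588)  start (3,1)  tX=0.3313 tY=0.7727  stride 1/|dx|=1.0353 1/|dy|=3.8637
    cross x-line → (4,1), t=0.3313
    cross y-line → (4,0), t=0.7727 (wall)
  → r_3 = 0.7727
beam 4: φ=270°, α=75°
  d=(0.2588,0.9659)  start (3,1)  tX=1.2364 tY=0.8282  stride 1/|dx|=3.8637 1/|dy|=1.0353
    cross y-line → (3,2), t=0.8282
    cross x-line → (4,2), t=1.2364
    cross y-line → (4,3), t=1.8635
    cross y-line → (4,4), t=2.8988
    cross y-line → (4,5), t=3.9340 (wall)
  → r_4 = 3.9340

ranges = [2.7745, 0.2071, 0.7727, 3.9340]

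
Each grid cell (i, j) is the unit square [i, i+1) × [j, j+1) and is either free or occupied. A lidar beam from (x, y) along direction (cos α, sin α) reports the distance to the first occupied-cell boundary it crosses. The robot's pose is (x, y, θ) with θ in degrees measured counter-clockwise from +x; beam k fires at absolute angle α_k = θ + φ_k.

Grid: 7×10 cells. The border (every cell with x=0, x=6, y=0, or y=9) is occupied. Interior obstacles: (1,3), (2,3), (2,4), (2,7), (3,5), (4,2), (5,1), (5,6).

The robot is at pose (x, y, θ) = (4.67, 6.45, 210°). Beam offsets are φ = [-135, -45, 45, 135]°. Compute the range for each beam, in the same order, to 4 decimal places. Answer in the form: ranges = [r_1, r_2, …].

beam 1: φ=-135°, α=75°
  direction (0.2588, 0.9659); cell (4,6); t to first gridline: x 1.2750, y 0.5694 (then +3.8637 / +1.0353)
    (4,7) via y @ 0.5694
    (5,7) via x @ 1.2750
    (5,8) via y @ 1.6047
    (5,9) via y @ 2.6400  # hit
  → r_1 = 2.6400
beam 2: φ=-45°, α=165°
  direction (-0.9659, 0.2588); cell (4,6); t to first gridline: x 0.6936, y 2.1250 (then +1.0353 / +3.8637)
    (3,6) via x @ 0.6936
    (2,6) via x @ 1.7289
    (2,7) via y @ 2.1250  # hit
  → r_2 = 2.1250
beam 3: φ=45°, α=255°
  direction (-0.2588, -0.9659); cell (4,6); t to first gridline: x 2.5887, y 0.4659 (then +3.8637 / +1.0353)
    (4,5) via y @ 0.4659
    (4,4) via y @ 1.5012
    (4,3) via y @ 2.5364
    (3,3) via x @ 2.5887
    (3,2) via y @ 3.5717
    (3,1) via y @ 4.6070
    (3,0) via y @ 5.6423  # hit
  → r_3 = 5.6423
beam 4: φ=135°, α=345°
  direction (0.9659, -0.2588); cell (4,6); t to first gridline: x 0.3416, y 1.7387 (then +1.0353 / +3.8637)
    (5,6) via x @ 0.3416  # hit
  → r_4 = 0.3416

ranges = [2.6400, 2.1250, 5.6423, 0.3416]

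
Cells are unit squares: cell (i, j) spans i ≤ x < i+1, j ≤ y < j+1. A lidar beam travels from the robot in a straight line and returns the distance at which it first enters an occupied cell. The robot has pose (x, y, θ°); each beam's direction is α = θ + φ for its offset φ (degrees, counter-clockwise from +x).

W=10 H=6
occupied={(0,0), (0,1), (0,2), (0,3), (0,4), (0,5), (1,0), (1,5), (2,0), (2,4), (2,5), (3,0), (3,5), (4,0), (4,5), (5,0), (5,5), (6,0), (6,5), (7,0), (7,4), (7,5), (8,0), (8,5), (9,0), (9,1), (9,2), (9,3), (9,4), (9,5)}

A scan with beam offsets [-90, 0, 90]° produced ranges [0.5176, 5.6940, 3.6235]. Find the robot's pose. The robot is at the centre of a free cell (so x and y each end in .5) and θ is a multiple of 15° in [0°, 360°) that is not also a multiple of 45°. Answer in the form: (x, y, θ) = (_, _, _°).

(x, y, θ) = (6.5, 4.5, 195°)

Enumerate (i+0.5, j+0.5, θ) over the 30 free cells and 16 admissible headings. For each, cast all 3 beams and compare to the given ranges.
  (3.5, 1.5, 105°): beam 1 = 5.6940 ≠ 0.5176 ✗
  (6.5, 1.5, 120°): beam 1 = 2.8868 ≠ 0.5176 ✗
  (4.5, 1.5, 345°): beam 2 = 1.9319 ≠ 5.6940 ✗
  …
  (6.5, 4.5, 195°): r_1=0.5176, r_2=5.6940, r_3=3.6235 — all match ✓
No second candidate reproduces the full scan.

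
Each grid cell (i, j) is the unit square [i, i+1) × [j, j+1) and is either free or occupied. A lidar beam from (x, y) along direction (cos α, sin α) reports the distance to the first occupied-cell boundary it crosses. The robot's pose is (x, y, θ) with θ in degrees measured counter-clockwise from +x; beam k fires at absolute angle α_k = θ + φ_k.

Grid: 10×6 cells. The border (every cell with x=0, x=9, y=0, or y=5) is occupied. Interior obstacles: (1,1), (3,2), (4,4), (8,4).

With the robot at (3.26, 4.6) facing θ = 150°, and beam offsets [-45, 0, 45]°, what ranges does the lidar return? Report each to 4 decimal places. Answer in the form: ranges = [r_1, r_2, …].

ranges = [0.4141, 0.8000, 2.3397]

beam 1: φ=-45°, α=105°
  direction (-0.2588, 0.9659); cell (3,4); t to first gridline: x 1.0046, y 0.4141 (then +3.8637 / +1.0353)
    (3,5) via y @ 0.4141  # hit
  → r_1 = 0.4141
beam 2: φ=0°, α=150°
  direction (-0.8660, 0.5000); cell (3,4); t to first gridline: x 0.3002, y 0.8000 (then +1.1547 / +2.0000)
    (2,4) via x @ 0.3002
    (2,5) via y @ 0.8000  # hit
  → r_2 = 0.8000
beam 3: φ=45°, α=195°
  direction (-0.9659, -0.2588); cell (3,4); t to first gridline: x 0.2692, y 2.3182 (then +1.0353 / +3.8637)
    (2,4) via x @ 0.2692
    (1,4) via x @ 1.3044
    (1,3) via y @ 2.3182
    (0,3) via x @ 2.3397  # hit
  → r_3 = 2.3397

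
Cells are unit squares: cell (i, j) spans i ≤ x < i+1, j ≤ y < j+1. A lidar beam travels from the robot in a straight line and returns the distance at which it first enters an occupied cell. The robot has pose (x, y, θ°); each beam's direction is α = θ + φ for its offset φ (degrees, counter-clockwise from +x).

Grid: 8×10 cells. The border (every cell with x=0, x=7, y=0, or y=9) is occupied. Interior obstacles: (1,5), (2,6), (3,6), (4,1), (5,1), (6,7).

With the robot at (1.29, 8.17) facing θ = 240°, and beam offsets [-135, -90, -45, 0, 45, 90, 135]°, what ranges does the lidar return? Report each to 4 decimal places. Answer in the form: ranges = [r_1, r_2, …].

ranges = [0.8593, 0.3349, 0.3002, 0.5800, 2.2465, 2.3400, 3.2069]

beam 1: φ=-135°, α=105°
  d=(-0.2588,0.9659)  start (1,8)  tX=1.1205 tY=0.8593  stride 1/|dx|=3.8637 1/|dy|=1.0353
    cross y-line → (1,9), t=0.8593 (wall)
  → r_1 = 0.8593
beam 2: φ=-90°, α=150°
  d=(-0.8660,0.5000)  start (1,8)  tX=0.3349 tY=1.6600  stride 1/|dx|=1.1547 1/|dy|=2.0000
    cross x-line → (0,8), t=0.3349 (wall)
  → r_2 = 0.3349
beam 3: φ=-45°, α=195°
  d=(-0.9659,-0.2588)  start (1,8)  tX=0.3002 tY=0.6568  stride 1/|dx|=1.0353 1/|dy|=3.8637
    cross x-line → (0,8), t=0.3002 (wall)
  → r_3 = 0.3002
beam 4: φ=0°, α=240°
  d=(-0.5000,-0.8660)  start (1,8)  tX=0.5800 tY=0.1963  stride 1/|dx|=2.0000 1/|dy|=1.1547
    cross y-line → (1,7), t=0.1963
    cross x-line → (0,7), t=0.5800 (wall)
  → r_4 = 0.5800
beam 5: φ=45°, α=285°
  d=(0.2588,-0.9659)  start (1,8)  tX=2.7432 tY=0.1760  stride 1/|dx|=3.8637 1/|dy|=1.0353
    cross y-line → (1,7), t=0.1760
    cross y-line → (1,6), t=1.2113
    cross y-line → (1,5), t=2.2465 (wall)
  → r_5 = 2.2465
beam 6: φ=90°, α=330°
  d=(0.8660,-0.5000)  start (1,8)  tX=0.8198 tY=0.3400  stride 1/|dx|=1.1547 1/|dy|=2.0000
    cross y-line → (1,7), t=0.3400
    cross x-line → (2,7), t=0.8198
    cross x-line → (3,7), t=1.9745
    cross y-line → (3,6), t=2.3400 (wall)
  → r_6 = 2.3400
beam 7: φ=135°, α=15°
  d=(0.9659,0.2588)  start (1,8)  tX=0.7350 tY=3.2069  stride 1/|dx|=1.0353 1/|dy|=3.8637
    cross x-line → (2,8), t=0.7350
    cross x-line → (3,8), t=1.7703
    cross x-line → (4,8), t=2.8056
    cross y-line → (4,9), t=3.2069 (wall)
  → r_7 = 3.2069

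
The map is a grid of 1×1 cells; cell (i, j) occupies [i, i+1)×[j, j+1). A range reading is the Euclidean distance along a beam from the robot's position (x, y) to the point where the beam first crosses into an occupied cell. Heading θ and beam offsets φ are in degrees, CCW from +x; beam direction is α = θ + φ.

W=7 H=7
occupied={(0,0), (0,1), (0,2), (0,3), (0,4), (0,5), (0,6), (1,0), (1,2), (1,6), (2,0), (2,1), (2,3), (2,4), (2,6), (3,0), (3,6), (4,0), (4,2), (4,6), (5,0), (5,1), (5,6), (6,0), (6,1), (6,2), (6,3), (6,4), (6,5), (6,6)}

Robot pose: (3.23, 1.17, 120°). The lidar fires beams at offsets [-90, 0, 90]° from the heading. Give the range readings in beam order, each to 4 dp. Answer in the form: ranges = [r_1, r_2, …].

beam 1: φ=-90°, α=30°
  dir = (cos 30°, sin 30°) = (0.8660, 0.5000); from cell (3,1)
  next x-line at t=0.8891, next y-line at t=1.6600; Δt_x=1.1547, Δt_y=2.0000
    x: enter (4,1) at t=0.8891
    y: enter (4,2) at t=1.6600 ← occupied
  → r_1 = 1.6600
beam 2: φ=0°, α=120°
  dir = (cos 120°, sin 120°) = (-0.5000, 0.8660); from cell (3,1)
  next x-line at t=0.4600, next y-line at t=0.9584; Δt_x=2.0000, Δt_y=1.1547
    x: enter (2,1) at t=0.4600 ← occupied
  → r_2 = 0.4600
beam 3: φ=90°, α=210°
  dir = (cos 210°, sin 210°) = (-0.8660, -0.5000); from cell (3,1)
  next x-line at t=0.2656, next y-line at t=0.3400; Δt_x=1.1547, Δt_y=2.0000
    x: enter (2,1) at t=0.2656 ← occupied
  → r_3 = 0.2656

ranges = [1.6600, 0.4600, 0.2656]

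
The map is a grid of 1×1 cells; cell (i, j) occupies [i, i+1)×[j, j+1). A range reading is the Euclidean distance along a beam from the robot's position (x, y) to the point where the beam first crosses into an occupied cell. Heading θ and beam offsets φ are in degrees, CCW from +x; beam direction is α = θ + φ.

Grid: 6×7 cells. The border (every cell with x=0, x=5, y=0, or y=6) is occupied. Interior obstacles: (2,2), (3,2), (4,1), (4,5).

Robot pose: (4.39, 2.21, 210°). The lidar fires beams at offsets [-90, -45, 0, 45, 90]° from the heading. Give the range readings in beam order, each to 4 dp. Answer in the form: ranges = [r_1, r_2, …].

beam 1: φ=-90°, α=120°
  d=(-0.5000,0.8660)  start (4,2)  tX=0.7800 tY=0.9122  stride 1/|dx|=2.0000 1/|dy|=1.1547
    cross x-line → (3,2), t=0.7800 (wall)
  → r_1 = 0.7800
beam 2: φ=-45°, α=165°
  d=(-0.9659,0.2588)  start (4,2)  tX=0.4038 tY=3.0523  stride 1/|dx|=1.0353 1/|dy|=3.8637
    cross x-line → (3,2), t=0.4038 (wall)
  → r_2 = 0.4038
beam 3: φ=0°, α=210°
  d=(-0.8660,-0.5000)  start (4,2)  tX=0.4503 tY=0.4200  stride 1/|dx|=1.1547 1/|dy|=2.0000
    cross y-line → (4,1), t=0.4200 (wall)
  → r_3 = 0.4200
beam 4: φ=45°, α=255°
  d=(-0.2588,-0.9659)  start (4,2)  tX=1.5068 tY=0.2174  stride 1/|dx|=3.8637 1/|dy|=1.0353
    cross y-line → (4,1), t=0.2174 (wall)
  → r_4 = 0.2174
beam 5: φ=90°, α=300°
  d=(0.5000,-0.8660)  start (4,2)  tX=1.2200 tY=0.2425  stride 1/|dx|=2.0000 1/|dy|=1.1547
    cross y-line → (4,1), t=0.2425 (wall)
  → r_5 = 0.2425

ranges = [0.7800, 0.4038, 0.4200, 0.2174, 0.2425]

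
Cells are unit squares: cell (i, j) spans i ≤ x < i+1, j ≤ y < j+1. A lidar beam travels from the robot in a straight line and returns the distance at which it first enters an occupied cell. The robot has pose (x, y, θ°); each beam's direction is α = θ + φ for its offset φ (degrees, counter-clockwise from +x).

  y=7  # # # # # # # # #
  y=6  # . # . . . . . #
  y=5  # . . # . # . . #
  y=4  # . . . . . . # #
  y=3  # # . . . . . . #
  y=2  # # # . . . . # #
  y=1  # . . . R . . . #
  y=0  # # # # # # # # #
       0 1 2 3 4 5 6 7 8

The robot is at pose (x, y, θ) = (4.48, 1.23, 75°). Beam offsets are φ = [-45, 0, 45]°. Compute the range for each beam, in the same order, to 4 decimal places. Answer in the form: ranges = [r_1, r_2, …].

ranges = [2.9098, 3.9030, 6.6626]

beam 1: φ=-45°, α=30°
  cosα=0.8660 sinα=0.5000 | (4,1) | tMaxX 0.6004 tMaxY 1.5400 | tΔX 1.1547 tΔY 2.0000
    t=0.6004 [x] (5,1)
    t=1.5400 [y] (5,2)
    t=1.7551 [x] (6,2)
    t=2.9098 [x] (7,2) — stop
  → r_1 = 2.9098
beam 2: φ=0°, α=75°
  cosα=0.2588 sinα=0.9659 | (4,1) | tMaxX 2.0091 tMaxY 0.7972 | tΔX 3.8637 tΔY 1.0353
    t=0.7972 [y] (4,2)
    t=1.8324 [y] (4,3)
    t=2.0091 [x] (5,3)
    t=2.8677 [y] (5,4)
    t=3.9030 [y] (5,5) — stop
  → r_2 = 3.9030
beam 3: φ=45°, α=120°
  cosα=-0.5000 sinα=0.8660 | (4,1) | tMaxX 0.9600 tMaxY 0.8891 | tΔX 2.0000 tΔY 1.1547
    t=0.8891 [y] (4,2)
    t=0.9600 [x] (3,2)
    t=2.0438 [y] (3,3)
    t=2.9600 [x] (2,3)
    t=3.1985 [y] (2,4)
    t=4.3532 [y] (2,5)
    t=4.9600 [x] (1,5)
    t=5.5079 [y] (1,6)
    t=6.6626 [y] (1,7) — stop
  → r_3 = 6.6626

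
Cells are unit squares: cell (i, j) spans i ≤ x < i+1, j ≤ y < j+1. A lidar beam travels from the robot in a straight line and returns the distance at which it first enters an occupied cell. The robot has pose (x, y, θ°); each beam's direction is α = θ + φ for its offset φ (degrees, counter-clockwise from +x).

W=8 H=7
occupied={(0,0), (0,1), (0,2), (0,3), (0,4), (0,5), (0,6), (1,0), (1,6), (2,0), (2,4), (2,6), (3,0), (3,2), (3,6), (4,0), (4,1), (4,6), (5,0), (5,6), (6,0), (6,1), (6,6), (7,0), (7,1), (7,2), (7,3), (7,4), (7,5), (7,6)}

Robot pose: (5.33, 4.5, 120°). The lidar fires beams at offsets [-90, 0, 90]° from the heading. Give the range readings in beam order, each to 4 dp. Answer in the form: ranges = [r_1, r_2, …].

beam 1: φ=-90°, α=30°
  d=(0.8660,0.5000)  start (5,4)  tX=0.7736 tY=1.0000  stride 1/|dx|=1.1547 1/|dy|=2.0000
    cross x-line → (6,4), t=0.7736
    cross y-line → (6,5), t=1.0000
    cross x-line → (7,5), t=1.9283 (wall)
  → r_1 = 1.9283
beam 2: φ=0°, α=120°
  d=(-0.5000,0.8660)  start (5,4)  tX=0.6600 tY=0.5774  stride 1/|dx|=2.0000 1/|dy|=1.1547
    cross y-line → (5,5), t=0.5774
    cross x-line → (4,5), t=0.6600
    cross y-line → (4,6), t=1.7321 (wall)
  → r_2 = 1.7321
beam 3: φ=90°, α=210°
  d=(-0.8660,-0.5000)  start (5,4)  tX=0.3811 tY=1.0000  stride 1/|dx|=1.1547 1/|dy|=2.0000
    cross x-line → (4,4), t=0.3811
    cross y-line → (4,3), t=1.0000
    cross x-line → (3,3), t=1.5358
    cross x-line → (2,3), t=2.6905
    cross y-line → (2,2), t=3.0000
    cross x-line → (1,2), t=3.8452
    cross x-line → (0,2), t=4.9999 (wall)
  → r_3 = 4.9999

ranges = [1.9283, 1.7321, 4.9999]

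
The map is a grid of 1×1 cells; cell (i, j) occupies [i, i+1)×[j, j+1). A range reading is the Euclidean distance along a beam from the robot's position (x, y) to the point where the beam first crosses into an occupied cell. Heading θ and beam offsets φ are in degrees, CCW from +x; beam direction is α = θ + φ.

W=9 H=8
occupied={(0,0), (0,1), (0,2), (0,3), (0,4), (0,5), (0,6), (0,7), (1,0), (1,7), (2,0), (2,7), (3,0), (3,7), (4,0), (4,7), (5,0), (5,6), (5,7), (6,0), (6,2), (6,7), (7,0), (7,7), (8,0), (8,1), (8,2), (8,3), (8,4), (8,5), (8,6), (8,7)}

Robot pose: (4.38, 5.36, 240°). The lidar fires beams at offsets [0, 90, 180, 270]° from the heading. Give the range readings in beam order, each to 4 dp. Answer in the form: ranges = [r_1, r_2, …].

ranges = [5.0345, 4.1800, 1.2400, 3.2800]

beam 1: φ=0°, α=240°
  d=(-0.5000,-0.8660)  start (4,5)  tX=0.7600 tY=0.4157  stride 1/|dx|=2.0000 1/|dy|=1.1547
    cross y-line → (4,4), t=0.4157
    cross x-line → (3,4), t=0.7600
    cross y-line → (3,3), t=1.5704
    cross y-line → (3,2), t=2.7251
    cross x-line → (2,2), t=2.7600
    cross y-line → (2,1), t=3.8798
    cross x-line → (1,1), t=4.7600
    cross y-line → (1,0), t=5.0345 (wall)
  → r_1 = 5.0345
beam 2: φ=90°, α=330°
  d=(0.8660,-0.5000)  start (4,5)  tX=0.7159 tY=0.7200  stride 1/|dx|=1.1547 1/|dy|=2.0000
    cross x-line → (5,5), t=0.7159
    cross y-line → (5,4), t=0.7200
    cross x-line → (6,4), t=1.8706
    cross y-line → (6,3), t=2.7200
    cross x-line → (7,3), t=3.0253
    cross x-line → (8,3), t=4.1800 (wall)
  → r_2 = 4.1800
beam 3: φ=180°, α=60°
  d=(0.5000,0.8660)  start (4,5)  tX=1.2400 tY=0.7390  stride 1/|dx|=2.0000 1/|dy|=1.1547
    cross y-line → (4,6), t=0.7390
    cross x-line → (5,6), t=1.2400 (wall)
  → r_3 = 1.2400
beam 4: φ=270°, α=150°
  d=(-0.8660,0.5000)  start (4,5)  tX=0.4388 tY=1.2800  stride 1/|dx|=1.1547 1/|dy|=2.0000
    cross x-line → (3,5), t=0.4388
    cross y-line → (3,6), t=1.2800
    cross x-line → (2,6), t=1.5935
    cross x-line → (1,6), t=2.7482
    cross y-line → (1,7), t=3.2800 (wall)
  → r_4 = 3.2800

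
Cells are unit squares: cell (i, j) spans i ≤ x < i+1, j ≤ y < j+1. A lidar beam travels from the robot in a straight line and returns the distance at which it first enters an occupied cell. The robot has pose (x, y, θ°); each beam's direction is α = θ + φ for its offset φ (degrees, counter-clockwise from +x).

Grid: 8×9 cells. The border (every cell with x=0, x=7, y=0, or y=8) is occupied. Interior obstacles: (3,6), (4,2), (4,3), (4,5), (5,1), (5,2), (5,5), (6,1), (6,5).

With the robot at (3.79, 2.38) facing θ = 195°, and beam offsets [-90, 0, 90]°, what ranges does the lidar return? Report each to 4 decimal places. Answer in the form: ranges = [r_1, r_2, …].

beam 1: φ=-90°, α=105°
  d=(-0.2588,0.9659)  start (3,2)  tX=3.0523 tY=0.6419  stride 1/|dx|=3.8637 1/|dy|=1.0353
    cross y-line → (3,3), t=0.6419
    cross y-line → (3,4), t=1.6771
    cross y-line → (3,5), t=2.7124
    cross x-line → (2,5), t=3.0523
    cross y-line → (2,6), t=3.7477
    cross y-line → (2,7), t=4.7830
    cross y-line → (2,8), t=5.8183 (wall)
  → r_1 = 5.8183
beam 2: φ=0°, α=195°
  d=(-0.9659,-0.2588)  start (3,2)  tX=0.8179 tY=1.4682  stride 1/|dx|=1.0353 1/|dy|=3.8637
    cross x-line → (2,2), t=0.8179
    cross y-line → (2,1), t=1.4682
    cross x-line → (1,1), t=1.8531
    cross x-line → (0,1), t=2.8884 (wall)
  → r_2 = 2.8884
beam 3: φ=90°, α=285°
  d=(0.2588,-0.9659)  start (3,2)  tX=0.8114 tY=0.3934  stride 1/|dx|=3.8637 1/|dy|=1.0353
    cross y-line → (3,1), t=0.3934
    cross x-line → (4,1), t=0.8114
    cross y-line → (4,0), t=1.4287 (wall)
  → r_3 = 1.4287

ranges = [5.8183, 2.8884, 1.4287]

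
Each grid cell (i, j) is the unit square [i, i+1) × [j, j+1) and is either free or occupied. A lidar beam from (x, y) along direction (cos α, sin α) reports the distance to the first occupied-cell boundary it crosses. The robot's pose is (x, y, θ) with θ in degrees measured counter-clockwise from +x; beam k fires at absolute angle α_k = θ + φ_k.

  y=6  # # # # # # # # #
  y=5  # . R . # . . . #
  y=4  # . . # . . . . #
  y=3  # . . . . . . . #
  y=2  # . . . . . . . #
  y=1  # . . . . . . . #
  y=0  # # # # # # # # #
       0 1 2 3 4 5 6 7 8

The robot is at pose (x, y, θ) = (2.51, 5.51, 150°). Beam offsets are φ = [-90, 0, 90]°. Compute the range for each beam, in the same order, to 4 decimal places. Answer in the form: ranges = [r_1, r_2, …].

ranges = [0.5658, 0.9800, 3.0200]

beam 1: φ=-90°, α=60°
  cosα=0.5000 sinα=0.8660 | (2,5) | tMaxX 0.9800 tMaxY 0.5658 | tΔX 2.0000 tΔY 1.1547
    t=0.5658 [y] (2,6) — stop
  → r_1 = 0.5658
beam 2: φ=0°, α=150°
  cosα=-0.8660 sinα=0.5000 | (2,5) | tMaxX 0.5889 tMaxY 0.9800 | tΔX 1.1547 tΔY 2.0000
    t=0.5889 [x] (1,5)
    t=0.9800 [y] (1,6) — stop
  → r_2 = 0.9800
beam 3: φ=90°, α=240°
  cosα=-0.5000 sinα=-0.8660 | (2,5) | tMaxX 1.0200 tMaxY 0.5889 | tΔX 2.0000 tΔY 1.1547
    t=0.5889 [y] (2,4)
    t=1.0200 [x] (1,4)
    t=1.7436 [y] (1,3)
    t=2.8983 [y] (1,2)
    t=3.0200 [x] (0,2) — stop
  → r_3 = 3.0200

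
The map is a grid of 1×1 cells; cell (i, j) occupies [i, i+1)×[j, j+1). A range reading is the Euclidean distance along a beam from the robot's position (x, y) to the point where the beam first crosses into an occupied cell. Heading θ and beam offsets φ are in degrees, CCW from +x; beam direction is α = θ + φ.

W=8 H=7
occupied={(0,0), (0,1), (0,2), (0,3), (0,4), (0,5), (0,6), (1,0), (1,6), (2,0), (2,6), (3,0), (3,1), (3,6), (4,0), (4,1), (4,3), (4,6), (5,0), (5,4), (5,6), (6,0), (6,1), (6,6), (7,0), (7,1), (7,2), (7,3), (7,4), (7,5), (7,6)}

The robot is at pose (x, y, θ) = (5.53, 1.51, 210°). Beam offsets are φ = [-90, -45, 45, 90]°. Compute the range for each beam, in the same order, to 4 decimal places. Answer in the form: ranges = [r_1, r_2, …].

beam 1: φ=-90°, α=120°
  cosα=-0.5000 sinα=0.8660 | (5,1) | tMaxX 1.0600 tMaxY 0.5658 | tΔX 2.0000 tΔY 1.1547
    t=0.5658 [y] (5,2)
    t=1.0600 [x] (4,2)
    t=1.7205 [y] (4,3) — stop
  → r_1 = 1.7205
beam 2: φ=-45°, α=165°
  cosα=-0.9659 sinα=0.2588 | (5,1) | tMaxX 0.5487 tMaxY 1.8932 | tΔX 1.0353 tΔY 3.8637
    t=0.5487 [x] (4,1) — stop
  → r_2 = 0.5487
beam 3: φ=45°, α=255°
  cosα=-0.2588 sinα=-0.9659 | (5,1) | tMaxX 2.0478 tMaxY 0.5280 | tΔX 3.8637 tΔY 1.0353
    t=0.5280 [y] (5,0) — stop
  → r_3 = 0.5280
beam 4: φ=90°, α=300°
  cosα=0.5000 sinα=-0.8660 | (5,1) | tMaxX 0.9400 tMaxY 0.5889 | tΔX 2.0000 tΔY 1.1547
    t=0.5889 [y] (5,0) — stop
  → r_4 = 0.5889

ranges = [1.7205, 0.5487, 0.5280, 0.5889]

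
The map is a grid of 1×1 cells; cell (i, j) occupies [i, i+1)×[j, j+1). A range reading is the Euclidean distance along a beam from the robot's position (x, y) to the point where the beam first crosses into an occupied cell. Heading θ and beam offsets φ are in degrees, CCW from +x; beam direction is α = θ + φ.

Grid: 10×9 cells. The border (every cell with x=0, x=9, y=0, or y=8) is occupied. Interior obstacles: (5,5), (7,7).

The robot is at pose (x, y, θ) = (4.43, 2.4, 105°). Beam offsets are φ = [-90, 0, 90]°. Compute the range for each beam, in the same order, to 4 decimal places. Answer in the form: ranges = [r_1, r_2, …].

ranges = [4.7312, 5.7975, 3.5510]

beam 1: φ=-90°, α=15°
  dir = (cos 15°, sin 15°) = (0.9659, 0.2588); from cell (4,2)
  next x-line at t=0.5901, next y-line at t=2.3182; Δt_x=1.0353, Δt_y=3.8637
    x: enter (5,2) at t=0.5901
    x: enter (6,2) at t=1.6254
    y: enter (6,3) at t=2.3182
    x: enter (7,3) at t=2.6607
    x: enter (8,3) at t=3.6959
    x: enter (9,3) at t=4.7312 ← occupied
  → r_1 = 4.7312
beam 2: φ=0°, α=105°
  dir = (cos 105°, sin 105°) = (-0.2588, 0.9659); from cell (4,2)
  next x-line at t=1.6614, next y-line at t=0.6212; Δt_x=3.8637, Δt_y=1.0353
    y: enter (4,3) at t=0.6212
    y: enter (4,4) at t=1.6564
    x: enter (3,4) at t=1.6614
    y: enter (3,5) at t=2.6917
    y: enter (3,6) at t=3.7270
    y: enter (3,7) at t=4.7623
    x: enter (2,7) at t=5.5251
    y: enter (2,8) at t=5.7975 ← occupied
  → r_2 = 5.7975
beam 3: φ=90°, α=195°
  dir = (cos 195°, sin 195°) = (-0.9659, -0.2588); from cell (4,2)
  next x-line at t=0.4452, next y-line at t=1.5455; Δt_x=1.0353, Δt_y=3.8637
    x: enter (3,2) at t=0.4452
    x: enter (2,2) at t=1.4804
    y: enter (2,1) at t=1.5455
    x: enter (1,1) at t=2.5157
    x: enter (0,1) at t=3.5510 ← occupied
  → r_3 = 3.5510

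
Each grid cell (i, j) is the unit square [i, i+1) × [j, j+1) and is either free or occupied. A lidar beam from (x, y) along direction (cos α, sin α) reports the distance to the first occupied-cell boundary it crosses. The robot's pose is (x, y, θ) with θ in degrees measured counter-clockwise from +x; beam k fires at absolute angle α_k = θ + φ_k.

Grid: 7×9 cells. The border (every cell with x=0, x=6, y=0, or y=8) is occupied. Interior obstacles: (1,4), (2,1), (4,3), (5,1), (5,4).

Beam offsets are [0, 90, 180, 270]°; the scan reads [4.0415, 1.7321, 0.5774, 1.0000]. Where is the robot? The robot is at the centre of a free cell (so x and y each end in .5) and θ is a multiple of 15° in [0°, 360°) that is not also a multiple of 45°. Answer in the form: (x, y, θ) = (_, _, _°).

(x, y, θ) = (1.5, 6.5, 330°)

Candidates: 30 free-cell centres × 16 headings = 480 poses. Raycast each; keep the one whose scan matches to 4 dp.
  (5.5, 5.5, 300°): beam 1 = 0.5774 ≠ 4.0415 ✗
  (4.5, 5.5, 345°): beam 1 = 1.5529 ≠ 4.0415 ✗
  (3.5, 2.5, 285°): beam 1 = 1.5529 ≠ 4.0415 ✗
  (2.5, 7.5, 75°): beam 1 = 0.5176 ≠ 4.0415 ✗
  …
  (1.5, 6.5, 330°): r_1=4.0415, r_2=1.7321, r_3=0.5774, r_4=1.0000 — all match ✓
No second candidate reproduces the full scan.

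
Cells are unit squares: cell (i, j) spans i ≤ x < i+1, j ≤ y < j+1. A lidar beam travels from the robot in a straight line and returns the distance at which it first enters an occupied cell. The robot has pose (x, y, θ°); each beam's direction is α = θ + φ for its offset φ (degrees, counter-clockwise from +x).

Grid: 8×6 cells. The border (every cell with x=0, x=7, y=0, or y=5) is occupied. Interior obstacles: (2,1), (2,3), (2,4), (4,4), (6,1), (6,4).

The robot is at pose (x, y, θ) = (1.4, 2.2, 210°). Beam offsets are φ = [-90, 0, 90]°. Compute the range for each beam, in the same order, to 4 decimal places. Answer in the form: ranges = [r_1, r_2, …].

ranges = [0.8000, 0.4619, 1.2000]

beam 1: φ=-90°, α=120°
  cosα=-0.5000 sinα=0.8660 | (1,2) | tMaxX 0.8000 tMaxY 0.9238 | tΔX 2.0000 tΔY 1.1547
    t=0.8000 [x] (0,2) — stop
  → r_1 = 0.8000
beam 2: φ=0°, α=210°
  cosα=-0.8660 sinα=-0.5000 | (1,2) | tMaxX 0.4619 tMaxY 0.4000 | tΔX 1.1547 tΔY 2.0000
    t=0.4000 [y] (1,1)
    t=0.4619 [x] (0,1) — stop
  → r_2 = 0.4619
beam 3: φ=90°, α=300°
  cosα=0.5000 sinα=-0.8660 | (1,2) | tMaxX 1.2000 tMaxY 0.2309 | tΔX 2.0000 tΔY 1.1547
    t=0.2309 [y] (1,1)
    t=1.2000 [x] (2,1) — stop
  → r_3 = 1.2000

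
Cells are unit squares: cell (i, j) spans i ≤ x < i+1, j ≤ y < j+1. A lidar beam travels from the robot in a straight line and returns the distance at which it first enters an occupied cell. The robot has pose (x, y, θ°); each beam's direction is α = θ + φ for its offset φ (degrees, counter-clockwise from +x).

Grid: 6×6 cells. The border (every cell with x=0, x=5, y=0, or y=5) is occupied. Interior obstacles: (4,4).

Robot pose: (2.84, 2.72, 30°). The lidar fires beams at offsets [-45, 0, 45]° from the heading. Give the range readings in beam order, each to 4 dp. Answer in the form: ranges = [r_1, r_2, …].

ranges = [2.2362, 2.4942, 2.3604]

beam 1: φ=-45°, α=345°
  direction (0.9659, -0.2588); cell (2,2); t to first gridline: x 0.1656, y 2.7819 (then +1.0353 / +3.8637)
    (3,2) via x @ 0.1656
    (4,2) via x @ 1.2009
    (5,2) via x @ 2.2362  # hit
  → r_1 = 2.2362
beam 2: φ=0°, α=30°
  direction (0.8660, 0.5000); cell (2,2); t to first gridline: x 0.1848, y 0.5600 (then +1.1547 / +2.0000)
    (3,2) via x @ 0.1848
    (3,3) via y @ 0.5600
    (4,3) via x @ 1.3395
    (5,3) via x @ 2.4942  # hit
  → r_2 = 2.4942
beam 3: φ=45°, α=75°
  direction (0.2588, 0.9659); cell (2,2); t to first gridline: x 0.6182, y 0.2899 (then +3.8637 / +1.0353)
    (2,3) via y @ 0.2899
    (3,3) via x @ 0.6182
    (3,4) via y @ 1.3252
    (3,5) via y @ 2.3604  # hit
  → r_3 = 2.3604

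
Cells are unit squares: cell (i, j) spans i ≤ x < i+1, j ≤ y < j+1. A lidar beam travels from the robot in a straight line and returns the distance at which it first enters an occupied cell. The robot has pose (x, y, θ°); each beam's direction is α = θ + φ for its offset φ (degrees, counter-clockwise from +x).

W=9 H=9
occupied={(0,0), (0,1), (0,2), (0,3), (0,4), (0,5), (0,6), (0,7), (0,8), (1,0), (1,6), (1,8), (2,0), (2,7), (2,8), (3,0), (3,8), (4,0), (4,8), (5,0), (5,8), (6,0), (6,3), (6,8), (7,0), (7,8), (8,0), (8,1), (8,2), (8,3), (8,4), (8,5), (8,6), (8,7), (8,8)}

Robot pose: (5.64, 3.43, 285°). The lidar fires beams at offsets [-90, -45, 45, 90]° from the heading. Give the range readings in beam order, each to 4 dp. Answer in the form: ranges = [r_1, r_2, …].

ranges = [4.8037, 2.8059, 0.4157, 0.3727]

beam 1: φ=-90°, α=195°
  d=(-0.9659,-0.2588)  start (5,3)  tX=0.6626 tY=1.6614  stride 1/|dx|=1.0353 1/|dy|=3.8637
    cross x-line → (4,3), t=0.6626
    cross y-line → (4,2), t=1.6614
    cross x-line → (3,2), t=1.6979
    cross x-line → (2,2), t=2.7331
    cross x-line → (1,2), t=3.7684
    cross x-line → (0,2), t=4.8037 (wall)
  → r_1 = 4.8037
beam 2: φ=-45°, α=240°
  d=(-0.5000,-0.8660)  start (5,3)  tX=1.2800 tY=0.4965  stride 1/|dx|=2.0000 1/|dy|=1.1547
    cross y-line → (5,2), t=0.4965
    cross x-line → (4,2), t=1.2800
    cross y-line → (4,1), t=1.6512
    cross y-line → (4,0), t=2.8059 (wall)
  → r_2 = 2.8059
beam 3: φ=45°, α=330°
  d=(0.8660,-0.5000)  start (5,3)  tX=0.4157 tY=0.8600  stride 1/|dx|=1.1547 1/|dy|=2.0000
    cross x-line → (6,3), t=0.4157 (wall)
  → r_3 = 0.4157
beam 4: φ=90°, α=15°
  d=(0.9659,0.2588)  start (5,3)  tX=0.3727 tY=2.2023  stride 1/|dx|=1.0353 1/|dy|=3.8637
    cross x-line → (6,3), t=0.3727 (wall)
  → r_4 = 0.3727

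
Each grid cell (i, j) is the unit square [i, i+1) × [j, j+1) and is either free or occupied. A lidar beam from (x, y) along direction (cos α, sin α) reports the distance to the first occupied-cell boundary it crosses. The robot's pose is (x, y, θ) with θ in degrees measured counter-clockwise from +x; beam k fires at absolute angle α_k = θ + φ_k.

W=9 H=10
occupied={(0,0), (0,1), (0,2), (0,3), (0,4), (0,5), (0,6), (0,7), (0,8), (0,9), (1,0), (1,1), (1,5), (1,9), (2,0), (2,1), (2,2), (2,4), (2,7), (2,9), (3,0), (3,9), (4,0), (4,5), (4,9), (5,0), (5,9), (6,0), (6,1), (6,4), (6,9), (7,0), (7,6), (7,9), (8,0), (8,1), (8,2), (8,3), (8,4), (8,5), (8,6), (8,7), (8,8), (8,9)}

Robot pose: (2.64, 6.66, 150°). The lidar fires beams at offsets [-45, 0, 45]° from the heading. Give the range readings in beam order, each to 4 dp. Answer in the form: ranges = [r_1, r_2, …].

beam 1: φ=-45°, α=105°
  cosα=-0.2588 sinα=0.9659 | (2,6) | tMaxX 2.4728 tMaxY 0.3520 | tΔX 3.8637 tΔY 1.0353
    t=0.3520 [y] (2,7) — stop
  → r_1 = 0.3520
beam 2: φ=0°, α=150°
  cosα=-0.8660 sinα=0.5000 | (2,6) | tMaxX 0.7390 tMaxY 0.6800 | tΔX 1.1547 tΔY 2.0000
    t=0.6800 [y] (2,7) — stop
  → r_2 = 0.6800
beam 3: φ=45°, α=195°
  cosα=-0.9659 sinα=-0.2588 | (2,6) | tMaxX 0.6626 tMaxY 2.5500 | tΔX 1.0353 tΔY 3.8637
    t=0.6626 [x] (1,6)
    t=1.6979 [x] (0,6) — stop
  → r_3 = 1.6979

ranges = [0.3520, 0.6800, 1.6979]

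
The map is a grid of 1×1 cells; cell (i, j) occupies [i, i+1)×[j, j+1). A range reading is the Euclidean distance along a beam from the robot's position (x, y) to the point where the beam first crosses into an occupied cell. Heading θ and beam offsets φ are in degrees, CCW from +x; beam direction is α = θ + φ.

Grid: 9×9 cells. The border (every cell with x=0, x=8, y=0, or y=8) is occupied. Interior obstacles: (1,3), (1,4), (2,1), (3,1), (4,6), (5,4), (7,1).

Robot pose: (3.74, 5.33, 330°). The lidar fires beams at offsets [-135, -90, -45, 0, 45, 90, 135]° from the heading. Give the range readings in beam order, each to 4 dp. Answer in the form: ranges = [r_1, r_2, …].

beam 1: φ=-135°, α=195°
  direction (-0.9659, -0.2588); cell (3,5); t to first gridline: x 0.7661, y 1.2750 (then +1.0353 / +3.8637)
    (2,5) via x @ 0.7661
    (2,4) via y @ 1.2750
    (1,4) via x @ 1.8014  # hit
  → r_1 = 1.8014
beam 2: φ=-90°, α=240°
  direction (-0.5000, -0.8660); cell (3,5); t to first gridline: x 1.4800, y 0.3811 (then +2.0000 / +1.1547)
    (3,4) via y @ 0.3811
    (2,4) via x @ 1.4800
    (2,3) via y @ 1.5358
    (2,2) via y @ 2.6905
    (1,2) via x @ 3.4800
    (1,1) via y @ 3.8452
    (1,0) via y @ 4.9999  # hit
  → r_2 = 4.9999
beam 3: φ=-45°, α=285°
  direction (0.2588, -0.9659); cell (3,5); t to first gridline: x 1.0046, y 0.3416 (then +3.8637 / +1.0353)
    (3,4) via y @ 0.3416
    (4,4) via x @ 1.0046
    (4,3) via y @ 1.3769
    (4,2) via y @ 2.4122
    (4,1) via y @ 3.4475
    (4,0) via y @ 4.4827  # hit
  → r_3 = 4.4827
beam 4: φ=0°, α=330°
  direction (0.8660, -0.5000); cell (3,5); t to first gridline: x 0.3002, y 0.6600 (then +1.1547 / +2.0000)
    (4,5) via x @ 0.3002
    (4,4) via y @ 0.6600
    (5,4) via x @ 1.4549  # hit
  → r_4 = 1.4549
beam 5: φ=45°, α=15°
  direction (0.9659, 0.2588); cell (3,5); t to first gridline: x 0.2692, y 2.5887 (then +1.0353 / +3.8637)
    (4,5) via x @ 0.2692
    (5,5) via x @ 1.3044
    (6,5) via x @ 2.3397
    (6,6) via y @ 2.5887
    (7,6) via x @ 3.3750
    (8,6) via x @ 4.4103  # hit
  → r_5 = 4.4103
beam 6: φ=90°, α=60°
  direction (0.5000, 0.8660); cell (3,5); t to first gridline: x 0.5200, y 0.7736 (then +2.0000 / +1.1547)
    (4,5) via x @ 0.5200
    (4,6) via y @ 0.7736  # hit
  → r_6 = 0.7736
beam 7: φ=135°, α=105°
  direction (-0.2588, 0.9659); cell (3,5); t to first gridline: x 2.8591, y 0.6936 (then +3.8637 / +1.0353)
    (3,6) via y @ 0.6936
    (3,7) via y @ 1.7289
    (3,8) via y @ 2.7642  # hit
  → r_7 = 2.7642

ranges = [1.8014, 4.9999, 4.4827, 1.4549, 4.4103, 0.7736, 2.7642]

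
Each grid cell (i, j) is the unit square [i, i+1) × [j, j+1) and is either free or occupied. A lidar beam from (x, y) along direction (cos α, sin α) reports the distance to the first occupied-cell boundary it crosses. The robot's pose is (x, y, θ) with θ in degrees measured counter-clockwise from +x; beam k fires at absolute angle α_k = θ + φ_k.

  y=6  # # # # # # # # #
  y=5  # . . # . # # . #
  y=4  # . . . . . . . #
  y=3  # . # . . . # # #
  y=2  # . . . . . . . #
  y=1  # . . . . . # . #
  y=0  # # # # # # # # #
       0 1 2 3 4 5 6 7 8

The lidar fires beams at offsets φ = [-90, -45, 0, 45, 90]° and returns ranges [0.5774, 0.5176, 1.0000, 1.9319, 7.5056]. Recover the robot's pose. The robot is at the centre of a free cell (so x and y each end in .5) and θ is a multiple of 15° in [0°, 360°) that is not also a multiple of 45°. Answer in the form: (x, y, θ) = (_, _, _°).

The pose lattice has 28·16 = 448 candidates. Test each by forward raycasting.
  (5.5, 1.5, 165°): beam 1 = 1.9319 ≠ 0.5774 ✗
  (4.5, 1.5, 285°): beam 1 = 1.9319 ≠ 0.5774 ✗
  (6.5, 4.5, 300°): beam 1 = 6.3509 ≠ 0.5774 ✗
  (5.5, 2.5, 255°): beam 1 = 2.5882 ≠ 0.5774 ✗
  (4.5, 4.5, 15°): beam 1 = 3.6235 ≠ 0.5774 ✗
  …
  (1.5, 5.5, 240°): r_1=0.5774, r_2=0.5176, r_3=1.0000, r_4=1.9319, r_5=7.5056 — all match ✓
Unique over the lattice → pose = (1.5, 5.5, 240°).

(x, y, θ) = (1.5, 5.5, 240°)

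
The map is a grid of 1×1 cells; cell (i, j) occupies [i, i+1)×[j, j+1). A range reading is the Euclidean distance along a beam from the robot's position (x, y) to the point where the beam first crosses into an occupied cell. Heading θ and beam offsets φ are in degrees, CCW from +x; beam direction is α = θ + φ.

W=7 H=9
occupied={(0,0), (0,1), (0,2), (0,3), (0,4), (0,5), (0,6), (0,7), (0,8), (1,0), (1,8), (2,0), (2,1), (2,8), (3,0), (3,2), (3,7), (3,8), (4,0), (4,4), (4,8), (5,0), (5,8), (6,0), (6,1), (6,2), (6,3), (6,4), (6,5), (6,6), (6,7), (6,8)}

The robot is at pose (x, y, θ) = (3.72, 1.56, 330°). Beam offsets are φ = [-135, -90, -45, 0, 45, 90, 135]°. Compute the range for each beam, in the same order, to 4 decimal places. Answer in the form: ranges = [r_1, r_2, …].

ranges = [0.7454, 0.6466, 0.5798, 1.1200, 2.3604, 0.5081, 0.4555]

beam 1: φ=-135°, α=195°
  d=(-0.9659,-0.2588)  start (3,1)  tX=0.7454 tY=2.1637  stride 1/|dx|=1.0353 1/|dy|=3.8637
    cross x-line → (2,1), t=0.7454 (wall)
  → r_1 = 0.7454
beam 2: φ=-90°, α=240°
  d=(-0.5000,-0.8660)  start (3,1)  tX=1.4400 tY=0.6466  stride 1/|dx|=2.0000 1/|dy|=1.1547
    cross y-line → (3,0), t=0.6466 (wall)
  → r_2 = 0.6466
beam 3: φ=-45°, α=285°
  d=(0.2588,-0.9659)  start (3,1)  tX=1.0818 tY=0.5798  stride 1/|dx|=3.8637 1/|dy|=1.0353
    cross y-line → (3,0), t=0.5798 (wall)
  → r_3 = 0.5798
beam 4: φ=0°, α=330°
  d=(0.8660,-0.5000)  start (3,1)  tX=0.3233 tY=1.1200  stride 1/|dx|=1.1547 1/|dy|=2.0000
    cross x-line → (4,1), t=0.3233
    cross y-line → (4,0), t=1.1200 (wall)
  → r_4 = 1.1200
beam 5: φ=45°, α=15°
  d=(0.9659,0.2588)  start (3,1)  tX=0.2899 tY=1.7000  stride 1/|dx|=1.0353 1/|dy|=3.8637
    cross x-line → (4,1), t=0.2899
    cross x-line → (5,1), t=1.3252
    cross y-line → (5,2), t=1.7000
    cross x-line → (6,2), t=2.3604 (wall)
  → r_5 = 2.3604
beam 6: φ=90°, α=60°
  d=(0.5000,0.8660)  start (3,1)  tX=0.5600 tY=0.5081  stride 1/|dx|=2.0000 1/|dy|=1.1547
    cross y-line → (3,2), t=0.5081 (wall)
  → r_6 = 0.5081
beam 7: φ=135°, α=105°
  d=(-0.2588,0.9659)  start (3,1)  tX=2.7819 tY=0.4555  stride 1/|dx|=3.8637 1/|dy|=1.0353
    cross y-line → (3,2), t=0.4555 (wall)
  → r_7 = 0.4555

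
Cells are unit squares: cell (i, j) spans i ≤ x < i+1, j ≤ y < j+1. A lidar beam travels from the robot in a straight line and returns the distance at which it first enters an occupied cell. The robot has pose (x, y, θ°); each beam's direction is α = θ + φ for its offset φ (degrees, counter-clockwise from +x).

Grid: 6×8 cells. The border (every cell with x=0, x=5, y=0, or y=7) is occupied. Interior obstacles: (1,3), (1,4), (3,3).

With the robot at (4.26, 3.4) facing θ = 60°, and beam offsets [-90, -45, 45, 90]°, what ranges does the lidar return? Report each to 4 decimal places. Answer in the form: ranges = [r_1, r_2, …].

beam 1: φ=-90°, α=330°
  d=(0.8660,-0.5000)  start (4,3)  tX=0.8545 tY=0.8000  stride 1/|dx|=1.1547 1/|dy|=2.0000
    cross y-line → (4,2), t=0.8000
    cross x-line → (5,2), t=0.8545 (wall)
  → r_1 = 0.8545
beam 2: φ=-45°, α=15°
  d=(0.9659,0.2588)  start (4,3)  tX=0.7661 tY=2.3182  stride 1/|dx|=1.0353 1/|dy|=3.8637
    cross x-line → (5,3), t=0.7661 (wall)
  → r_2 = 0.7661
beam 3: φ=45°, α=105°
  d=(-0.2588,0.9659)  start (4,3)  tX=1.0046 tY=0.6212  stride 1/|dx|=3.8637 1/|dy|=1.0353
    cross y-line → (4,4), t=0.6212
    cross x-line → (3,4), t=1.0046
    cross y-line → (3,5), t=1.6564
    cross y-line → (3,6), t=2.6917
    cross y-line → (3,7), t=3.7270 (wall)
  → r_3 = 3.7270
beam 4: φ=90°, α=150°
  d=(-0.8660,0.5000)  start (4,3)  tX=0.3002 tY=1.2000  stride 1/|dx|=1.1547 1/|dy|=2.0000
    cross x-line → (3,3), t=0.3002 (wall)
  → r_4 = 0.3002

ranges = [0.8545, 0.7661, 3.7270, 0.3002]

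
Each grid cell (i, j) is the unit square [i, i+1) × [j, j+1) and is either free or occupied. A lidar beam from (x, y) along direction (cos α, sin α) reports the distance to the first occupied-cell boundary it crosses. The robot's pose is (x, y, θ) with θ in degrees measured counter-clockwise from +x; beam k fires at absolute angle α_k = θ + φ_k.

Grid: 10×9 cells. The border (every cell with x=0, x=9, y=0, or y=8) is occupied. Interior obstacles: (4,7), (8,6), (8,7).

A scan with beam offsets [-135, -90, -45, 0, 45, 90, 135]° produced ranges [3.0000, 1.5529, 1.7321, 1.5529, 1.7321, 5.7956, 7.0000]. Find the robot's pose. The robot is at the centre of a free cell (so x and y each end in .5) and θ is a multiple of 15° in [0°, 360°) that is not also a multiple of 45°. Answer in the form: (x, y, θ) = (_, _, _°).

The pose lattice has 53·16 = 848 candidates. Test each by forward raycasting.
  (5.5, 3.5, 195°): beam 1 = 5.0000 ≠ 3.0000 ✗
  (6.5, 5.5, 120°): beam 1 = 2.5882 ≠ 3.0000 ✗
  (5.5, 3.5, 285°): beam 1 = 5.1962 ≠ 3.0000 ✗
  (2.5, 1.5, 165°): beam 1 = 7.5056 ≠ 3.0000 ✗
  …
  (2.5, 2.5, 255°): r_1=3.0000, r_2=1.5529, r_3=1.7321, r_4=1.5529, r_5=1.7321, r_6=5.7956, r_7=7.0000 — all match ✓
Only this pose fits every beam.

(x, y, θ) = (2.5, 2.5, 255°)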